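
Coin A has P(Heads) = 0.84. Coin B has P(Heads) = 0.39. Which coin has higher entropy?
B

For binary distributions, entropy is maximized at p=0.5 and decreases as p moves toward 0 or 1.

H(A) = H(0.84) = 0.6343 bits
H(B) = H(0.39) = 0.9648 bits

Distribution B (p=0.39) is closer to uniform (p=0.5), so it has higher entropy.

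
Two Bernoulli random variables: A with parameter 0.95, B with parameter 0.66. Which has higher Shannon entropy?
B

For binary distributions, entropy is maximized at p=0.5 and decreases as p moves toward 0 or 1.

H(A) = H(0.95) = 0.2864 bits
H(B) = H(0.66) = 0.9248 bits

Distribution B (p=0.66) is closer to uniform (p=0.5), so it has higher entropy.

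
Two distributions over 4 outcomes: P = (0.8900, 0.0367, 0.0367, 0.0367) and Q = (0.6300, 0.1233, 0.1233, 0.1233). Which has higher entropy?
Q

P is highly concentrated on one outcome (89%), making it nearly deterministic. Q spreads its mass more evenly (max 63%). The more spread-out distribution has higher entropy: H(P) ≈ 0.674 bits, H(Q) ≈ 1.537 bits.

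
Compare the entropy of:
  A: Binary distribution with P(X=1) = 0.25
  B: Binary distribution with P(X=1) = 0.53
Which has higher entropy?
B

For binary distributions, entropy is maximized at p=0.5 and decreases as p moves toward 0 or 1.

H(A) = H(0.25) = 0.8113 bits
H(B) = H(0.53) = 0.9974 bits

Distribution B (p=0.53) is closer to uniform (p=0.5), so it has higher entropy.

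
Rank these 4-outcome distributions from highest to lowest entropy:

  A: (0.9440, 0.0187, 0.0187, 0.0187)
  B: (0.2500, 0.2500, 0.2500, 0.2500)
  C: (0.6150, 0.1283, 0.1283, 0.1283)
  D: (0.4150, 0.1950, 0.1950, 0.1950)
B > D > C > A

Key insight: Entropy is maximized by uniform distributions and minimized by concentrated distributions.

Entropies:
  H(A) = 0.4001 bits
  H(B) = 2.0000 bits
  H(C) = 1.5717 bits
  H(D) = 1.9063 bits

Ranking: B > D > C > A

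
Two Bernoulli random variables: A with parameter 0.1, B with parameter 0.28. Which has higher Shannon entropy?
B

For binary distributions, entropy is maximized at p=0.5 and decreases as p moves toward 0 or 1.

H(A) = H(0.1) = 0.4690 bits
H(B) = H(0.28) = 0.8555 bits

Distribution B (p=0.28) is closer to uniform (p=0.5), so it has higher entropy.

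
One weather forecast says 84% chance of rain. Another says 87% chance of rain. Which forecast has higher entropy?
84% forecast

Treat each forecast as a Bernoulli distribution. Binary entropy is maximized at p=0.5 and falls off symmetrically toward 0 or 1. The 84% forecast is closer to 50%, so it is more uncertain. H(84%) ≈ 0.634 bits, H(87%) ≈ 0.557 bits.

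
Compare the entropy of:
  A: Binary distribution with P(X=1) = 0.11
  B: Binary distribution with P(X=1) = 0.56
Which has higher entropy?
B

For binary distributions, entropy is maximized at p=0.5 and decreases as p moves toward 0 or 1.

H(A) = H(0.11) = 0.4999 bits
H(B) = H(0.56) = 0.9896 bits

Distribution B (p=0.56) is closer to uniform (p=0.5), so it has higher entropy.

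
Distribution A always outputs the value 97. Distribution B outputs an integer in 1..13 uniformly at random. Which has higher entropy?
B

A is deterministic, so H(A) = 0. B is uniform over 13 outcomes, so H(B) = log₂(13) = 3.700 bits. Any distribution with genuine randomness has higher entropy than a deterministic one.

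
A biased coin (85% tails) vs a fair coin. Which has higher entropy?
Fair coin

The fair coin is uniform (p=0.5), maximizing binary entropy at 1 bit. The biased coin has H(0.85) ≈ 0.610 bits — its outcome is more predictable, so its entropy is lower.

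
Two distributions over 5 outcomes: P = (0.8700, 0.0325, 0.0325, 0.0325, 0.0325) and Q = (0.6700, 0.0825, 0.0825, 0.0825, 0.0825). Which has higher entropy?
Q

P is highly concentrated on one outcome (87%), making it nearly deterministic. Q spreads its mass more evenly (max 67%). The more spread-out distribution has higher entropy: H(P) ≈ 0.817 bits, H(Q) ≈ 1.575 bits.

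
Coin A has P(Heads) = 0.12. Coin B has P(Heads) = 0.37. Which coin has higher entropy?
B

For binary distributions, entropy is maximized at p=0.5 and decreases as p moves toward 0 or 1.

H(A) = H(0.12) = 0.5294 bits
H(B) = H(0.37) = 0.9507 bits

Distribution B (p=0.37) is closer to uniform (p=0.5), so it has higher entropy.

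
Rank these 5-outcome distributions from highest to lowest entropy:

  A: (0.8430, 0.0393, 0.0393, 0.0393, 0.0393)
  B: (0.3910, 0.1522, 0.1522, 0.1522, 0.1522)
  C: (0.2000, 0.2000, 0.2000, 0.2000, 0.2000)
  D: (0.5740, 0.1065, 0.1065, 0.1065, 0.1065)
C > B > D > A

Key insight: Entropy is maximized by uniform distributions and minimized by concentrated distributions.

Entropies:
  H(A) = 0.9411 bits
  H(B) = 2.1834 bits
  H(C) = 2.3219 bits
  H(D) = 1.8361 bits

Ranking: C > B > D > A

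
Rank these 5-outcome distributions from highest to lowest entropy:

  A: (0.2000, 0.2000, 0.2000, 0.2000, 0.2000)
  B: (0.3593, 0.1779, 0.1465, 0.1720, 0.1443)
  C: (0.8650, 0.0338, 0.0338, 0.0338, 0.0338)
A > B > C

Key insight: Entropy is maximized by uniform distributions and minimized by concentrated distributions.

- Uniform distributions have maximum entropy log₂(5) = 2.3219 bits
- The more "peaked" or concentrated a distribution, the lower its entropy

Entropies:
  H(A) = 2.3219 bits
  H(B) = 2.2195 bits
  H(C) = 0.8410 bits

Ranking: A > B > C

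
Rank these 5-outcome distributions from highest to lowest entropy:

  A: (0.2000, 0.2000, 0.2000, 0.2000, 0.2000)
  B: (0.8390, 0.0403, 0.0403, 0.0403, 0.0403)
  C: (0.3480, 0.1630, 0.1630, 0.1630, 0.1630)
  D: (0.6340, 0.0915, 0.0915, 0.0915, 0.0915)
A > C > D > B

Key insight: Entropy is maximized by uniform distributions and minimized by concentrated distributions.

Entropies:
  H(A) = 2.3219 bits
  H(B) = 0.9587 bits
  H(C) = 2.2363 bits
  H(D) = 1.6796 bits

Ranking: A > C > D > B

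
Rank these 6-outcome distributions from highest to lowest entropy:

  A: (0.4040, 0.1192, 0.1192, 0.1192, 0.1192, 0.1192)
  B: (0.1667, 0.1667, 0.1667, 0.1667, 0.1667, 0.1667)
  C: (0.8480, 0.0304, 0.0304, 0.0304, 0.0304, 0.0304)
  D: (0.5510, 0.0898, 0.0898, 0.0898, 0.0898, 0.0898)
B > A > D > C

Key insight: Entropy is maximized by uniform distributions and minimized by concentrated distributions.

Entropies:
  H(A) = 2.3571 bits
  H(B) = 2.5850 bits
  H(C) = 0.9678 bits
  H(D) = 2.0350 bits

Ranking: B > A > D > C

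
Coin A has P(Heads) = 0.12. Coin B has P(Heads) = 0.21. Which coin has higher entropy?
B

For binary distributions, entropy is maximized at p=0.5 and decreases as p moves toward 0 or 1.

H(A) = H(0.12) = 0.5294 bits
H(B) = H(0.21) = 0.7415 bits

Distribution B (p=0.21) is closer to uniform (p=0.5), so it has higher entropy.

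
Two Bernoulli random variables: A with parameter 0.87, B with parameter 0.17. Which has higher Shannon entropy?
B

For binary distributions, entropy is maximized at p=0.5 and decreases as p moves toward 0 or 1.

H(A) = H(0.87) = 0.5574 bits
H(B) = H(0.17) = 0.6577 bits

Distribution B (p=0.17) is closer to uniform (p=0.5), so it has higher entropy.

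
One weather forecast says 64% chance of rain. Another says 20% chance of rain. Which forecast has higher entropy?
64% forecast

Treat each forecast as a Bernoulli distribution. Binary entropy is maximized at p=0.5 and falls off symmetrically toward 0 or 1. The 64% forecast is closer to 50%, so it is more uncertain. H(64%) ≈ 0.943 bits, H(20%) ≈ 0.722 bits.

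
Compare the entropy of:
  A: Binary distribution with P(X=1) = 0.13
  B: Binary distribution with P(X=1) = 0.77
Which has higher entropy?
B

For binary distributions, entropy is maximized at p=0.5 and decreases as p moves toward 0 or 1.

H(A) = H(0.13) = 0.5574 bits
H(B) = H(0.77) = 0.7780 bits

Distribution B (p=0.77) is closer to uniform (p=0.5), so it has higher entropy.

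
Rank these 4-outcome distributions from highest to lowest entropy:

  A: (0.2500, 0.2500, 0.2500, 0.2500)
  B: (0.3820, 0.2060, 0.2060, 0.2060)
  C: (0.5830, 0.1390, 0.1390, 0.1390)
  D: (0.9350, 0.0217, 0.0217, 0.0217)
A > B > C > D

Key insight: Entropy is maximized by uniform distributions and minimized by concentrated distributions.

Entropies:
  H(A) = 2.0000 bits
  H(B) = 1.9389 bits
  H(C) = 1.6410 bits
  H(D) = 0.4500 bits

Ranking: A > B > C > D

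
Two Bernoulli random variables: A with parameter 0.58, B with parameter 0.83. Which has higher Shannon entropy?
A

For binary distributions, entropy is maximized at p=0.5 and decreases as p moves toward 0 or 1.

H(A) = H(0.58) = 0.9815 bits
H(B) = H(0.83) = 0.6577 bits

Distribution A (p=0.58) is closer to uniform (p=0.5), so it has higher entropy.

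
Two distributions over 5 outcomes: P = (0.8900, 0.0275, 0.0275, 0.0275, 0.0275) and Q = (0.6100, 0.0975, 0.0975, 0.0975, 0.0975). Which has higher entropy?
Q

P is highly concentrated on one outcome (89%), making it nearly deterministic. Q spreads its mass more evenly (max 61%). The more spread-out distribution has higher entropy: H(P) ≈ 0.720 bits, H(Q) ≈ 1.745 bits.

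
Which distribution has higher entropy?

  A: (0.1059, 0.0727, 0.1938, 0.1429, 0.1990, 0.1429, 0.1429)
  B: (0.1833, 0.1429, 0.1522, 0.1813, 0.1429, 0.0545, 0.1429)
A

Both distributions are close to uniform, making this a harder comparison.

H(A) = 2.7435 bits
H(B) = 2.7408 bits

The distribution closer to uniform has higher entropy.
Answer: A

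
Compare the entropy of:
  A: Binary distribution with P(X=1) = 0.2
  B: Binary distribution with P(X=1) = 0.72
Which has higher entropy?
B

For binary distributions, entropy is maximized at p=0.5 and decreases as p moves toward 0 or 1.

H(A) = H(0.2) = 0.7219 bits
H(B) = H(0.72) = 0.8555 bits

Distribution B (p=0.72) is closer to uniform (p=0.5), so it has higher entropy.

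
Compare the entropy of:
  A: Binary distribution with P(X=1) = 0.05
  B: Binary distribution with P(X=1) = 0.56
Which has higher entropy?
B

For binary distributions, entropy is maximized at p=0.5 and decreases as p moves toward 0 or 1.

H(A) = H(0.05) = 0.2864 bits
H(B) = H(0.56) = 0.9896 bits

Distribution B (p=0.56) is closer to uniform (p=0.5), so it has higher entropy.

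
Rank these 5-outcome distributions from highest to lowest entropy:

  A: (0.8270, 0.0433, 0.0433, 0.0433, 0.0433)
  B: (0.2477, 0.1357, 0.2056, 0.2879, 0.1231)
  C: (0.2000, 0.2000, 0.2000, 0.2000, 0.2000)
C > B > A

Key insight: Entropy is maximized by uniform distributions and minimized by concentrated distributions.

- Uniform distributions have maximum entropy log₂(5) = 2.3219 bits
- The more "peaked" or concentrated a distribution, the lower its entropy

Entropies:
  H(A) = 1.0105 bits
  H(B) = 2.2481 bits
  H(C) = 2.3219 bits

Ranking: C > B > A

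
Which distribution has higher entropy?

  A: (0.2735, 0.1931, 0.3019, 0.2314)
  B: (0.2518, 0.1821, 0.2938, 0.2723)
A

Both distributions are close to uniform, making this a harder comparison.

H(A) = 1.9800 bits
H(B) = 1.9787 bits

The distribution closer to uniform has higher entropy.
Answer: A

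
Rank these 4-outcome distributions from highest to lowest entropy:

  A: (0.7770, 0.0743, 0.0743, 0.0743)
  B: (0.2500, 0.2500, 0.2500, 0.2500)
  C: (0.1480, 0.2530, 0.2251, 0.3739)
B > C > A

Key insight: Entropy is maximized by uniform distributions and minimized by concentrated distributions.

- Uniform distributions have maximum entropy log₂(4) = 2.0000 bits
- The more "peaked" or concentrated a distribution, the lower its entropy

Entropies:
  H(A) = 1.1191 bits
  H(B) = 2.0000 bits
  H(C) = 1.9245 bits

Ranking: B > C > A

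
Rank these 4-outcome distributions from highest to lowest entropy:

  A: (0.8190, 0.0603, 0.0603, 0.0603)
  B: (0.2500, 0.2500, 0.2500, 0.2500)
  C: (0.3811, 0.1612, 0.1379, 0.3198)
B > C > A

Key insight: Entropy is maximized by uniform distributions and minimized by concentrated distributions.

- Uniform distributions have maximum entropy log₂(4) = 2.0000 bits
- The more "peaked" or concentrated a distribution, the lower its entropy

Entropies:
  H(A) = 0.9691 bits
  H(B) = 2.0000 bits
  H(C) = 1.8750 bits

Ranking: B > C > A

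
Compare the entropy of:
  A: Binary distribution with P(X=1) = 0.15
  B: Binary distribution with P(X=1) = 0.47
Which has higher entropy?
B

For binary distributions, entropy is maximized at p=0.5 and decreases as p moves toward 0 or 1.

H(A) = H(0.15) = 0.6098 bits
H(B) = H(0.47) = 0.9974 bits

Distribution B (p=0.47) is closer to uniform (p=0.5), so it has higher entropy.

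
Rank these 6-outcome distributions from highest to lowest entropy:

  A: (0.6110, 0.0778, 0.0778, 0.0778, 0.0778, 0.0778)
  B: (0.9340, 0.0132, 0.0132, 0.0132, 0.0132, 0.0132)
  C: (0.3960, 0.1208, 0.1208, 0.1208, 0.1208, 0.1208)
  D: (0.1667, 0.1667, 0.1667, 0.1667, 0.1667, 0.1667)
D > C > A > B

Key insight: Entropy is maximized by uniform distributions and minimized by concentrated distributions.

Entropies:
  H(A) = 1.8674 bits
  H(B) = 0.5041 bits
  H(C) = 2.3710 bits
  H(D) = 2.5850 bits

Ranking: D > C > A > B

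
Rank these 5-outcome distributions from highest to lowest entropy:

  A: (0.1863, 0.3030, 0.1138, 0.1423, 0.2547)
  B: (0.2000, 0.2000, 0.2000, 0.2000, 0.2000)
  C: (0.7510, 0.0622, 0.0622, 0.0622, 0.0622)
B > A > C

Key insight: Entropy is maximized by uniform distributions and minimized by concentrated distributions.

- Uniform distributions have maximum entropy log₂(5) = 2.3219 bits
- The more "peaked" or concentrated a distribution, the lower its entropy

Entropies:
  H(A) = 2.2331 bits
  H(B) = 2.3219 bits
  H(C) = 1.3077 bits

Ranking: B > A > C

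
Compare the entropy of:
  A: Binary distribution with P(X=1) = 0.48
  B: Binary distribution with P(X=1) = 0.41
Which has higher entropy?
A

For binary distributions, entropy is maximized at p=0.5 and decreases as p moves toward 0 or 1.

H(A) = H(0.48) = 0.9988 bits
H(B) = H(0.41) = 0.9765 bits

Distribution A (p=0.48) is closer to uniform (p=0.5), so it has higher entropy.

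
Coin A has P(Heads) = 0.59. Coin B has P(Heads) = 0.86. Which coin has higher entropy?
A

For binary distributions, entropy is maximized at p=0.5 and decreases as p moves toward 0 or 1.

H(A) = H(0.59) = 0.9765 bits
H(B) = H(0.86) = 0.5842 bits

Distribution A (p=0.59) is closer to uniform (p=0.5), so it has higher entropy.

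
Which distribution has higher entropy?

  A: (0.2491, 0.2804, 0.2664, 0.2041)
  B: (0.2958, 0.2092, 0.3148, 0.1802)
A

Both distributions are close to uniform, making this a harder comparison.

H(A) = 1.9902 bits
H(B) = 1.9624 bits

The distribution closer to uniform has higher entropy.
Answer: A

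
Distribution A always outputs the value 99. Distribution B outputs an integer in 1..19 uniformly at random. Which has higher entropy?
B

A is deterministic, so H(A) = 0. B is uniform over 19 outcomes, so H(B) = log₂(19) = 4.248 bits. Any distribution with genuine randomness has higher entropy than a deterministic one.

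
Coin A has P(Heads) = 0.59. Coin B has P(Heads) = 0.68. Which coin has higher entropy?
A

For binary distributions, entropy is maximized at p=0.5 and decreases as p moves toward 0 or 1.

H(A) = H(0.59) = 0.9765 bits
H(B) = H(0.68) = 0.9044 bits

Distribution A (p=0.59) is closer to uniform (p=0.5), so it has higher entropy.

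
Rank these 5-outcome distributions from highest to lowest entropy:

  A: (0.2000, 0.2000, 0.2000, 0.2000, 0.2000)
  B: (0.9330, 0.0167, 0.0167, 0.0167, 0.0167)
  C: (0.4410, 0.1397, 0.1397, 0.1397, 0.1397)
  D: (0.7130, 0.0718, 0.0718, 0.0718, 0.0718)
A > C > D > B

Key insight: Entropy is maximized by uniform distributions and minimized by concentrated distributions.

Entropies:
  H(A) = 2.3219 bits
  H(B) = 0.4886 bits
  H(C) = 2.1079 bits
  H(D) = 1.4388 bits

Ranking: A > C > D > B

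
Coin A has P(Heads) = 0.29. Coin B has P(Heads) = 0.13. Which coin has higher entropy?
A

For binary distributions, entropy is maximized at p=0.5 and decreases as p moves toward 0 or 1.

H(A) = H(0.29) = 0.8687 bits
H(B) = H(0.13) = 0.5574 bits

Distribution A (p=0.29) is closer to uniform (p=0.5), so it has higher entropy.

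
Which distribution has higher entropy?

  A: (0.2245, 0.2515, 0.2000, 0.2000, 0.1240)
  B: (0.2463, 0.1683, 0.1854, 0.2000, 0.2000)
B

Both distributions are close to uniform, making this a harder comparison.

H(A) = 2.2869 bits
H(B) = 2.3101 bits

The distribution closer to uniform has higher entropy.
Answer: B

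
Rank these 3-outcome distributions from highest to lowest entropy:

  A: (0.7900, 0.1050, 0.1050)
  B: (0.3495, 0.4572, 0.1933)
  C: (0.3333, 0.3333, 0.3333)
C > B > A

Key insight: Entropy is maximized by uniform distributions and minimized by concentrated distributions.

- Uniform distributions have maximum entropy log₂(3) = 1.5850 bits
- The more "peaked" or concentrated a distribution, the lower its entropy

Entropies:
  H(A) = 0.9515 bits
  H(B) = 1.5047 bits
  H(C) = 1.5850 bits

Ranking: C > B > A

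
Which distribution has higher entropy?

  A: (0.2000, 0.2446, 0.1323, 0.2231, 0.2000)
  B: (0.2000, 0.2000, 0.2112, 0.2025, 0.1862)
B

Both distributions are close to uniform, making this a harder comparison.

H(A) = 2.2946 bits
H(B) = 2.3208 bits

The distribution closer to uniform has higher entropy.
Answer: B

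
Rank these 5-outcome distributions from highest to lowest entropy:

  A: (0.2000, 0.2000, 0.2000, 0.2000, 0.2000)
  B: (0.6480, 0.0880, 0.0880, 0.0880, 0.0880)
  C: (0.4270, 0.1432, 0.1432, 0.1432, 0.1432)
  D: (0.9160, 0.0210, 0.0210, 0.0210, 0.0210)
A > C > B > D

Key insight: Entropy is maximized by uniform distributions and minimized by concentrated distributions.

Entropies:
  H(A) = 2.3219 bits
  H(B) = 1.6398 bits
  H(C) = 2.1306 bits
  H(D) = 0.5841 bits

Ranking: A > C > B > D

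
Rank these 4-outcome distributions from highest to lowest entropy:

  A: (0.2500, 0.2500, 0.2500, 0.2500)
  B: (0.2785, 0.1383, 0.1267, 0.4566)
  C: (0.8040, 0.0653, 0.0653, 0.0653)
A > B > C

Key insight: Entropy is maximized by uniform distributions and minimized by concentrated distributions.

- Uniform distributions have maximum entropy log₂(4) = 2.0000 bits
- The more "peaked" or concentrated a distribution, the lower its entropy

Entropies:
  H(A) = 2.0000 bits
  H(B) = 1.8023 bits
  H(C) = 1.0245 bits

Ranking: A > B > C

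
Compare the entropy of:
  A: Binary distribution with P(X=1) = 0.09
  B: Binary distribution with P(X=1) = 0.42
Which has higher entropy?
B

For binary distributions, entropy is maximized at p=0.5 and decreases as p moves toward 0 or 1.

H(A) = H(0.09) = 0.4365 bits
H(B) = H(0.42) = 0.9815 bits

Distribution B (p=0.42) is closer to uniform (p=0.5), so it has higher entropy.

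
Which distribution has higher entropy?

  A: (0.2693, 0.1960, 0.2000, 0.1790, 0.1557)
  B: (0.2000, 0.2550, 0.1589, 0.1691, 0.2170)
B

Both distributions are close to uniform, making this a harder comparison.

H(A) = 2.2970 bits
H(B) = 2.3007 bits

The distribution closer to uniform has higher entropy.
Answer: B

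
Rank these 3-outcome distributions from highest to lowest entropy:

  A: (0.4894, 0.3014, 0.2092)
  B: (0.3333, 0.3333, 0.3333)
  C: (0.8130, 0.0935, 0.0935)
B > A > C

Key insight: Entropy is maximized by uniform distributions and minimized by concentrated distributions.

- Uniform distributions have maximum entropy log₂(3) = 1.5850 bits
- The more "peaked" or concentrated a distribution, the lower its entropy

Entropies:
  H(A) = 1.4982 bits
  H(B) = 1.5850 bits
  H(C) = 0.8822 bits

Ranking: B > A > C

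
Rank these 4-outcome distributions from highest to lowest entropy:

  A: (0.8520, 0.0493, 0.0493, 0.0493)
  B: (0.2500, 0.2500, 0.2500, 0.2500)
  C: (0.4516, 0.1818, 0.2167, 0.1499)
B > C > A

Key insight: Entropy is maximized by uniform distributions and minimized by concentrated distributions.

- Uniform distributions have maximum entropy log₂(4) = 2.0000 bits
- The more "peaked" or concentrated a distribution, the lower its entropy

Entropies:
  H(A) = 0.8394 bits
  H(B) = 2.0000 bits
  H(C) = 1.8536 bits

Ranking: B > C > A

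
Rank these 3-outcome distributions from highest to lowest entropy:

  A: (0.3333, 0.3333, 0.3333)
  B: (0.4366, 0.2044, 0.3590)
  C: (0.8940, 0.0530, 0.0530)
A > B > C

Key insight: Entropy is maximized by uniform distributions and minimized by concentrated distributions.

- Uniform distributions have maximum entropy log₂(3) = 1.5850 bits
- The more "peaked" or concentrated a distribution, the lower its entropy

Entropies:
  H(A) = 1.5850 bits
  H(B) = 1.5208 bits
  H(C) = 0.5937 bits

Ranking: A > B > C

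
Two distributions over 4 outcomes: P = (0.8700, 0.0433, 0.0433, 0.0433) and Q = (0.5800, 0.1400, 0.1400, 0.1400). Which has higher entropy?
Q

P is highly concentrated on one outcome (87%), making it nearly deterministic. Q spreads its mass more evenly (max 58%). The more spread-out distribution has higher entropy: H(P) ≈ 0.763 bits, H(Q) ≈ 1.647 bits.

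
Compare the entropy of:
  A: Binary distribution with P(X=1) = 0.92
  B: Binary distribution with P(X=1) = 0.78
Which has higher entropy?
B

For binary distributions, entropy is maximized at p=0.5 and decreases as p moves toward 0 or 1.

H(A) = H(0.92) = 0.4022 bits
H(B) = H(0.78) = 0.7602 bits

Distribution B (p=0.78) is closer to uniform (p=0.5), so it has higher entropy.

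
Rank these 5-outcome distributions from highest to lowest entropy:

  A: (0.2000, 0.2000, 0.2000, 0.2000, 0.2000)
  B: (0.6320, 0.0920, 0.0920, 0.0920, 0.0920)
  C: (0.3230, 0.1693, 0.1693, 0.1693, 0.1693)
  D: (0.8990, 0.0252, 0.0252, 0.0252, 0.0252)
A > C > B > D

Key insight: Entropy is maximized by uniform distributions and minimized by concentrated distributions.

Entropies:
  H(A) = 2.3219 bits
  H(B) = 1.6851 bits
  H(C) = 2.2616 bits
  H(D) = 0.6742 bits

Ranking: A > C > B > D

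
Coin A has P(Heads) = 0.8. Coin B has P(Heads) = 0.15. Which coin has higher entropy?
A

For binary distributions, entropy is maximized at p=0.5 and decreases as p moves toward 0 or 1.

H(A) = H(0.8) = 0.7219 bits
H(B) = H(0.15) = 0.6098 bits

Distribution A (p=0.8) is closer to uniform (p=0.5), so it has higher entropy.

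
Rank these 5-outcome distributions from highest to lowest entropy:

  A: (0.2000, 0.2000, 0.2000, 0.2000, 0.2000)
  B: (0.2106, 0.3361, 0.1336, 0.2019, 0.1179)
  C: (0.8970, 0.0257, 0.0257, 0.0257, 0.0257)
A > B > C

Key insight: Entropy is maximized by uniform distributions and minimized by concentrated distributions.

- Uniform distributions have maximum entropy log₂(5) = 2.3219 bits
- The more "peaked" or concentrated a distribution, the lower its entropy

Entropies:
  H(A) = 2.3219 bits
  H(B) = 2.2196 bits
  H(C) = 0.6844 bits

Ranking: A > B > C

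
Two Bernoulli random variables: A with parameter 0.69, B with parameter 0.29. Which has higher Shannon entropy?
A

For binary distributions, entropy is maximized at p=0.5 and decreases as p moves toward 0 or 1.

H(A) = H(0.69) = 0.8932 bits
H(B) = H(0.29) = 0.8687 bits

Distribution A (p=0.69) is closer to uniform (p=0.5), so it has higher entropy.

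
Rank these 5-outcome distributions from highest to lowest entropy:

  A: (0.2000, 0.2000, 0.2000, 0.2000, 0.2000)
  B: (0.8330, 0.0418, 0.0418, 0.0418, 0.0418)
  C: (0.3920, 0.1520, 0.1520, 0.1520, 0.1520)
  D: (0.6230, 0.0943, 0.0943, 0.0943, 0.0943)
A > C > D > B

Key insight: Entropy is maximized by uniform distributions and minimized by concentrated distributions.

Entropies:
  H(A) = 2.3219 bits
  H(B) = 0.9848 bits
  H(C) = 2.1821 bits
  H(D) = 1.7099 bits

Ranking: A > C > D > B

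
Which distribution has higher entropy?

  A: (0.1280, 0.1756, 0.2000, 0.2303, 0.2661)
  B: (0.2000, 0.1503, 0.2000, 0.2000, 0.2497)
B

Both distributions are close to uniform, making this a harder comparison.

H(A) = 2.2808 bits
H(B) = 2.3039 bits

The distribution closer to uniform has higher entropy.
Answer: B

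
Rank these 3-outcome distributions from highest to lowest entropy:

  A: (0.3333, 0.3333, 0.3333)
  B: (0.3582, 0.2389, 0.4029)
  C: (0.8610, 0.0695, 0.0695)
A > B > C

Key insight: Entropy is maximized by uniform distributions and minimized by concentrated distributions.

- Uniform distributions have maximum entropy log₂(3) = 1.5850 bits
- The more "peaked" or concentrated a distribution, the lower its entropy

Entropies:
  H(A) = 1.5850 bits
  H(B) = 1.5524 bits
  H(C) = 0.7206 bits

Ranking: A > B > C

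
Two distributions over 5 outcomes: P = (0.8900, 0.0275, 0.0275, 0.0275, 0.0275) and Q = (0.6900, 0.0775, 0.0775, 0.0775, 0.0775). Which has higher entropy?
Q

P is highly concentrated on one outcome (89%), making it nearly deterministic. Q spreads its mass more evenly (max 69%). The more spread-out distribution has higher entropy: H(P) ≈ 0.720 bits, H(Q) ≈ 1.513 bits.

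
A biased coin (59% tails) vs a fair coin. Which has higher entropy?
Fair coin

The fair coin is uniform (p=0.5), maximizing binary entropy at 1 bit. The biased coin has H(0.59) ≈ 0.977 bits — its outcome is more predictable, so its entropy is lower.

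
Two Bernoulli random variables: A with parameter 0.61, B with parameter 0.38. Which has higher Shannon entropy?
A

For binary distributions, entropy is maximized at p=0.5 and decreases as p moves toward 0 or 1.

H(A) = H(0.61) = 0.9648 bits
H(B) = H(0.38) = 0.9580 bits

Distribution A (p=0.61) is closer to uniform (p=0.5), so it has higher entropy.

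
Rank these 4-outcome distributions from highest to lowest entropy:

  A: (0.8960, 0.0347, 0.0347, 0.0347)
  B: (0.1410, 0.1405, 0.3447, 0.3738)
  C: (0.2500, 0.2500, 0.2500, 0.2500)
C > B > A

Key insight: Entropy is maximized by uniform distributions and minimized by concentrated distributions.

- Uniform distributions have maximum entropy log₂(4) = 2.0000 bits
- The more "peaked" or concentrated a distribution, the lower its entropy

Entropies:
  H(A) = 0.6464 bits
  H(B) = 1.8566 bits
  H(C) = 2.0000 bits

Ranking: C > B > A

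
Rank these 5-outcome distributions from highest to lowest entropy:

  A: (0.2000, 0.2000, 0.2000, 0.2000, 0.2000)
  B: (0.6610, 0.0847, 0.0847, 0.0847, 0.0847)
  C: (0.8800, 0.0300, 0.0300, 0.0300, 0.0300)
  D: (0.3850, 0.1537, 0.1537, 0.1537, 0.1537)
A > D > B > C

Key insight: Entropy is maximized by uniform distributions and minimized by concentrated distributions.

Entropies:
  H(A) = 2.3219 bits
  H(B) = 1.6019 bits
  H(C) = 0.7694 bits
  H(D) = 2.1915 bits

Ranking: A > D > B > C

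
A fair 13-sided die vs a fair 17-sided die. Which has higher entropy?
17-sided die

Both are uniform distributions; for uniform over n outcomes, H = log₂(n). H(13-sided) = log₂(13) = 3.700 bits and H(17-sided) = log₂(17) = 4.087 bits. More outcomes in a uniform distribution means higher entropy.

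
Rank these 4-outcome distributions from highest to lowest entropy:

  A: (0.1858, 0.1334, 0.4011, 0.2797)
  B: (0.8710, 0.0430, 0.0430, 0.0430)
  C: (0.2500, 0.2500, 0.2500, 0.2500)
C > A > B

Key insight: Entropy is maximized by uniform distributions and minimized by concentrated distributions.

- Uniform distributions have maximum entropy log₂(4) = 2.0000 bits
- The more "peaked" or concentrated a distribution, the lower its entropy

Entropies:
  H(A) = 1.8816 bits
  H(B) = 0.7591 bits
  H(C) = 2.0000 bits

Ranking: C > A > B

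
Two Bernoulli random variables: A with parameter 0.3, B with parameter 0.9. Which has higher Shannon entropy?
A

For binary distributions, entropy is maximized at p=0.5 and decreases as p moves toward 0 or 1.

H(A) = H(0.3) = 0.8813 bits
H(B) = H(0.9) = 0.4690 bits

Distribution A (p=0.3) is closer to uniform (p=0.5), so it has higher entropy.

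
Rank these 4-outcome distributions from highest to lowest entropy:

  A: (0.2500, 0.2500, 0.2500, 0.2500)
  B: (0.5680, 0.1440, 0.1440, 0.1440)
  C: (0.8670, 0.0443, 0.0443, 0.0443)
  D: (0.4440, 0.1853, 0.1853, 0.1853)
A > D > B > C

Key insight: Entropy is maximized by uniform distributions and minimized by concentrated distributions.

Entropies:
  H(A) = 2.0000 bits
  H(B) = 1.6713 bits
  H(C) = 0.7764 bits
  H(D) = 1.8722 bits

Ranking: A > D > B > C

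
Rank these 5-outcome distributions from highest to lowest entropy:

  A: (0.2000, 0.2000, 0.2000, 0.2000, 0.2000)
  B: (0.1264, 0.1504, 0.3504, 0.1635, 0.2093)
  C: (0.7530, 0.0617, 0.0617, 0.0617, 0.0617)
A > B > C

Key insight: Entropy is maximized by uniform distributions and minimized by concentrated distributions.

- Uniform distributions have maximum entropy log₂(5) = 2.3219 bits
- The more "peaked" or concentrated a distribution, the lower its entropy

Entropies:
  H(A) = 2.3219 bits
  H(B) = 2.2178 bits
  H(C) = 1.3005 bits

Ranking: A > B > C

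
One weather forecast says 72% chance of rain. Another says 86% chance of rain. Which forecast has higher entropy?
72% forecast

Treat each forecast as a Bernoulli distribution. Binary entropy is maximized at p=0.5 and falls off symmetrically toward 0 or 1. The 72% forecast is closer to 50%, so it is more uncertain. H(72%) ≈ 0.855 bits, H(86%) ≈ 0.584 bits.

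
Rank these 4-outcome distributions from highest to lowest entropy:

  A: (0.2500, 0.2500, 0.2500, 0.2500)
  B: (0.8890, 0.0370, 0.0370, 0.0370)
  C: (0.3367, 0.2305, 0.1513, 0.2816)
A > C > B

Key insight: Entropy is maximized by uniform distributions and minimized by concentrated distributions.

- Uniform distributions have maximum entropy log₂(4) = 2.0000 bits
- The more "peaked" or concentrated a distribution, the lower its entropy

Entropies:
  H(A) = 2.0000 bits
  H(B) = 0.6789 bits
  H(C) = 1.9438 bits

Ranking: A > C > B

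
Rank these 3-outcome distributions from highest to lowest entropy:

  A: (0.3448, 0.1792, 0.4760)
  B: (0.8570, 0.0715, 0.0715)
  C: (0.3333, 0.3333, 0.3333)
C > A > B

Key insight: Entropy is maximized by uniform distributions and minimized by concentrated distributions.

- Uniform distributions have maximum entropy log₂(3) = 1.5850 bits
- The more "peaked" or concentrated a distribution, the lower its entropy

Entropies:
  H(A) = 1.4839 bits
  H(B) = 0.7350 bits
  H(C) = 1.5850 bits

Ranking: C > A > B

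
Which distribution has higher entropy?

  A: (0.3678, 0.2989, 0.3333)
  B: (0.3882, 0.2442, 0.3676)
A

Both distributions are close to uniform, making this a harder comparison.

H(A) = 1.5798 bits
H(B) = 1.5574 bits

The distribution closer to uniform has higher entropy.
Answer: A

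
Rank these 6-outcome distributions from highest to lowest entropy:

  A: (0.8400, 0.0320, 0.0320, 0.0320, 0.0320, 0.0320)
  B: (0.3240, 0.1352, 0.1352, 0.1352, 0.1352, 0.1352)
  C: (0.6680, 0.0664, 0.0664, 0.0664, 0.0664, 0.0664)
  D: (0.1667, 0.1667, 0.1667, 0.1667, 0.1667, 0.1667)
D > B > C > A

Key insight: Entropy is maximized by uniform distributions and minimized by concentrated distributions.

Entropies:
  H(A) = 1.0058 bits
  H(B) = 2.4783 bits
  H(C) = 1.6878 bits
  H(D) = 2.5850 bits

Ranking: D > B > C > A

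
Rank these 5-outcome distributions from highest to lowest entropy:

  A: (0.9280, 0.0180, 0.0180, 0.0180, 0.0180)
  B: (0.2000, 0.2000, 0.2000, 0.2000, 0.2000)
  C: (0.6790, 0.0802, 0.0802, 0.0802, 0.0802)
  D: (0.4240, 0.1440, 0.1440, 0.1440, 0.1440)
B > D > C > A

Key insight: Entropy is maximized by uniform distributions and minimized by concentrated distributions.

Entropies:
  H(A) = 0.5173 bits
  H(B) = 2.3219 bits
  H(C) = 1.5475 bits
  H(D) = 2.1353 bits

Ranking: B > D > C > A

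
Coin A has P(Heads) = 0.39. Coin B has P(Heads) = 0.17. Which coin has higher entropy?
A

For binary distributions, entropy is maximized at p=0.5 and decreases as p moves toward 0 or 1.

H(A) = H(0.39) = 0.9648 bits
H(B) = H(0.17) = 0.6577 bits

Distribution A (p=0.39) is closer to uniform (p=0.5), so it has higher entropy.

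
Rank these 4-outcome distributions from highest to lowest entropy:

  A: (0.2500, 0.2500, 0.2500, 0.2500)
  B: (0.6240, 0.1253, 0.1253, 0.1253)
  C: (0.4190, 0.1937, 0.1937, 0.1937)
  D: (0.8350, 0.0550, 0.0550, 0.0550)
A > C > B > D

Key insight: Entropy is maximized by uniform distributions and minimized by concentrated distributions.

Entropies:
  H(A) = 2.0000 bits
  H(B) = 1.5511 bits
  H(C) = 1.9018 bits
  H(D) = 0.9077 bits

Ranking: A > C > B > D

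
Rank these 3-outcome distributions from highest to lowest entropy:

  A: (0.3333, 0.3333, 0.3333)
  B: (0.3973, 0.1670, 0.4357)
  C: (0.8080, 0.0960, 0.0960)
A > B > C

Key insight: Entropy is maximized by uniform distributions and minimized by concentrated distributions.

- Uniform distributions have maximum entropy log₂(3) = 1.5850 bits
- The more "peaked" or concentrated a distribution, the lower its entropy

Entropies:
  H(A) = 1.5850 bits
  H(B) = 1.4826 bits
  H(C) = 0.8976 bits

Ranking: A > B > C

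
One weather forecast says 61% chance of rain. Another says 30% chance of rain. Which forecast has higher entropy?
61% forecast

Treat each forecast as a Bernoulli distribution. Binary entropy is maximized at p=0.5 and falls off symmetrically toward 0 or 1. The 61% forecast is closer to 50%, so it is more uncertain. H(61%) ≈ 0.965 bits, H(30%) ≈ 0.881 bits.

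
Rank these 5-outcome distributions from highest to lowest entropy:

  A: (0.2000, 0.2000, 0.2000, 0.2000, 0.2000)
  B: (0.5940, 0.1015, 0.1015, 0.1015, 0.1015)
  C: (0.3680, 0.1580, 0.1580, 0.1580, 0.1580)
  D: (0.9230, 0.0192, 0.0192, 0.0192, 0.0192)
A > C > B > D

Key insight: Entropy is maximized by uniform distributions and minimized by concentrated distributions.

Entropies:
  H(A) = 2.3219 bits
  H(B) = 1.7864 bits
  H(C) = 2.2131 bits
  H(D) = 0.5455 bits

Ranking: A > C > B > D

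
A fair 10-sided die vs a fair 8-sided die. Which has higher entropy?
10-sided die

Both are uniform distributions; for uniform over n outcomes, H = log₂(n). H(10-sided) = log₂(10) = 3.322 bits and H(8-sided) = log₂(8) = 3.000 bits. More outcomes in a uniform distribution means higher entropy.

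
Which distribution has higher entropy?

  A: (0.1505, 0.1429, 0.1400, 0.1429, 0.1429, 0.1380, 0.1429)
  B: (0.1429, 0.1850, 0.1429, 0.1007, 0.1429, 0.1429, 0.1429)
A

Both distributions are close to uniform, making this a harder comparison.

H(A) = 2.8069 bits
H(B) = 2.7891 bits

The distribution closer to uniform has higher entropy.
Answer: A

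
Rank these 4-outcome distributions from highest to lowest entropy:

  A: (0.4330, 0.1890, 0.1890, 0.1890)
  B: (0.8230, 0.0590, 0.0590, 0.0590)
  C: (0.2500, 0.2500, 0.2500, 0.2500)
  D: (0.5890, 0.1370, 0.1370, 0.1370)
C > A > D > B

Key insight: Entropy is maximized by uniform distributions and minimized by concentrated distributions.

Entropies:
  H(A) = 1.8857 bits
  H(B) = 0.9540 bits
  H(C) = 2.0000 bits
  H(D) = 1.6284 bits

Ranking: C > A > D > B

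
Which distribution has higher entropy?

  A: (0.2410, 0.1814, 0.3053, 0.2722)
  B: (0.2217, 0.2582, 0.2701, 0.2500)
B

Both distributions are close to uniform, making this a harder comparison.

H(A) = 1.9751 bits
H(B) = 1.9963 bits

The distribution closer to uniform has higher entropy.
Answer: B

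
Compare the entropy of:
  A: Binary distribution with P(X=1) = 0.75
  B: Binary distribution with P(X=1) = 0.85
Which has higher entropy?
A

For binary distributions, entropy is maximized at p=0.5 and decreases as p moves toward 0 or 1.

H(A) = H(0.75) = 0.8113 bits
H(B) = H(0.85) = 0.6098 bits

Distribution A (p=0.75) is closer to uniform (p=0.5), so it has higher entropy.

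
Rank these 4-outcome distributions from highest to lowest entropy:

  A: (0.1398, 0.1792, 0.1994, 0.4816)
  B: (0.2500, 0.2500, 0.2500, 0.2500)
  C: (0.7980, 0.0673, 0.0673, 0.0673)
B > A > C

Key insight: Entropy is maximized by uniform distributions and minimized by concentrated distributions.

- Uniform distributions have maximum entropy log₂(4) = 2.0000 bits
- The more "peaked" or concentrated a distribution, the lower its entropy

Entropies:
  H(A) = 1.8128 bits
  H(B) = 2.0000 bits
  H(C) = 1.0461 bits

Ranking: B > A > C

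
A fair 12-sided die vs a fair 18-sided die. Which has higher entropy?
18-sided die

Both are uniform distributions; for uniform over n outcomes, H = log₂(n). H(12-sided) = log₂(12) = 3.585 bits and H(18-sided) = log₂(18) = 4.170 bits. More outcomes in a uniform distribution means higher entropy.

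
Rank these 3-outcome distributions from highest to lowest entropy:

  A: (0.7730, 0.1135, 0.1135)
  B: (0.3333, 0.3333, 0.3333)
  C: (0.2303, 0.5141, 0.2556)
B > C > A

Key insight: Entropy is maximized by uniform distributions and minimized by concentrated distributions.

- Uniform distributions have maximum entropy log₂(3) = 1.5850 bits
- The more "peaked" or concentrated a distribution, the lower its entropy

Entropies:
  H(A) = 0.9997 bits
  H(B) = 1.5850 bits
  H(C) = 1.4843 bits

Ranking: B > C > A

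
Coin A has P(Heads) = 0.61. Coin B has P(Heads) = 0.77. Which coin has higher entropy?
A

For binary distributions, entropy is maximized at p=0.5 and decreases as p moves toward 0 or 1.

H(A) = H(0.61) = 0.9648 bits
H(B) = H(0.77) = 0.7780 bits

Distribution A (p=0.61) is closer to uniform (p=0.5), so it has higher entropy.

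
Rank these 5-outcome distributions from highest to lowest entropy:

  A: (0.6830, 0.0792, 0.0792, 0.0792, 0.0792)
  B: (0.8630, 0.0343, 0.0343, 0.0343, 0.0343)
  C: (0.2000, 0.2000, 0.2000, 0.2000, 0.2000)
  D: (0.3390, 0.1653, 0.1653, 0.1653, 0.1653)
C > D > A > B

Key insight: Entropy is maximized by uniform distributions and minimized by concentrated distributions.

Entropies:
  H(A) = 1.5351 bits
  H(B) = 0.8503 bits
  H(C) = 2.3219 bits
  H(D) = 2.2459 bits

Ranking: C > D > A > B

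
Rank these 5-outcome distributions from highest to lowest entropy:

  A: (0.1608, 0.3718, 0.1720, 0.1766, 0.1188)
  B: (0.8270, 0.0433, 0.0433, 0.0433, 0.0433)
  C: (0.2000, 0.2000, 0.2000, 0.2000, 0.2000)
C > A > B

Key insight: Entropy is maximized by uniform distributions and minimized by concentrated distributions.

- Uniform distributions have maximum entropy log₂(5) = 2.3219 bits
- The more "peaked" or concentrated a distribution, the lower its entropy

Entropies:
  H(A) = 2.1984 bits
  H(B) = 1.0105 bits
  H(C) = 2.3219 bits

Ranking: C > A > B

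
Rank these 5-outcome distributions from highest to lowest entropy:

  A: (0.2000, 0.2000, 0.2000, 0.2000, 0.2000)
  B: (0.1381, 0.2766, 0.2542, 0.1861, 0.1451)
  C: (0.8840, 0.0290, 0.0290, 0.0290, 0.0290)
A > B > C

Key insight: Entropy is maximized by uniform distributions and minimized by concentrated distributions.

- Uniform distributions have maximum entropy log₂(5) = 2.3219 bits
- The more "peaked" or concentrated a distribution, the lower its entropy

Entropies:
  H(A) = 2.3219 bits
  H(B) = 2.2650 bits
  H(C) = 0.7498 bits

Ranking: A > B > C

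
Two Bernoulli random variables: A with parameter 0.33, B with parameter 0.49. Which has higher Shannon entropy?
B

For binary distributions, entropy is maximized at p=0.5 and decreases as p moves toward 0 or 1.

H(A) = H(0.33) = 0.9149 bits
H(B) = H(0.49) = 0.9997 bits

Distribution B (p=0.49) is closer to uniform (p=0.5), so it has higher entropy.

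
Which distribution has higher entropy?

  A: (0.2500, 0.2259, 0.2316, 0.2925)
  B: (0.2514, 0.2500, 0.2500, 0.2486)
B

Both distributions are close to uniform, making this a harder comparison.

H(A) = 1.9923 bits
H(B) = 2.0000 bits

The distribution closer to uniform has higher entropy.
Answer: B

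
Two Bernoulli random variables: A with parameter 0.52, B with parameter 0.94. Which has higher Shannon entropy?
A

For binary distributions, entropy is maximized at p=0.5 and decreases as p moves toward 0 or 1.

H(A) = H(0.52) = 0.9988 bits
H(B) = H(0.94) = 0.3274 bits

Distribution A (p=0.52) is closer to uniform (p=0.5), so it has higher entropy.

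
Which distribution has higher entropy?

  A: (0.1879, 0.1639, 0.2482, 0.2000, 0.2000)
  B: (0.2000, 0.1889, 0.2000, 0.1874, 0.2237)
B

Both distributions are close to uniform, making this a harder comparison.

H(A) = 2.3086 bits
H(B) = 2.3189 bits

The distribution closer to uniform has higher entropy.
Answer: B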